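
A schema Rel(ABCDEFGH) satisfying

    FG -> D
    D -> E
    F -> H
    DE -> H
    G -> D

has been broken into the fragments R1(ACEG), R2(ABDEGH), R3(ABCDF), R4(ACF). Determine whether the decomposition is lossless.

Chase test. Columns are ABCDEFGH; row i has aⱼ where attribute j ∈ Ri, else bᵢⱼ.
Initial tableau (one row per fragment):
  row 1: a1 b12 a3 b14 a5 b16 a7 b18
  row 2: a1 a2 b23 a4 a5 b26 a7 a8
  row 3: a1 a2 a3 a4 b35 a6 b37 b38
  row 4: a1 b42 a3 b44 b45 a6 b47 b48
Rows 2 and 3 agree on D; apply D→E and equate their E entries.
Rows 3 and 4 agree on F; apply F→H and equate their H entries.
Rows 2 and 3 agree on DE; apply DE→H and equate their H entries.
Rows 1 and 2 agree on G; apply G→D and equate their D entries.
Rows 1 and 2 agree on DE; apply DE→H and equate their H entries.
No row becomes fully distinguished — the join is lossy.

No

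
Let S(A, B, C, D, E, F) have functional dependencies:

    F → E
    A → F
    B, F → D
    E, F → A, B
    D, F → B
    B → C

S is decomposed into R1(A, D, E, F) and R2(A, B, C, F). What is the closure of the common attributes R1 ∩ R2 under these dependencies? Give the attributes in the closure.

A, B, C, D, E, F

R1 ∩ R2 = {A, F}.
F → E applies, adding E
E, F → A, B applies, adding B
B → C applies, adding C
B, F → D applies, adding D
Closure: {A, B, C, D, E, F}.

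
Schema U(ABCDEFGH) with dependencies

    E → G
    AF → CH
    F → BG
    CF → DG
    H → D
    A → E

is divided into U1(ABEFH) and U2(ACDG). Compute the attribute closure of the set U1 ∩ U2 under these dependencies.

U1 ∩ U2 = {A}.
A → E applies, adding E
E → G applies, adding G
Closure: {AEG}.

AEG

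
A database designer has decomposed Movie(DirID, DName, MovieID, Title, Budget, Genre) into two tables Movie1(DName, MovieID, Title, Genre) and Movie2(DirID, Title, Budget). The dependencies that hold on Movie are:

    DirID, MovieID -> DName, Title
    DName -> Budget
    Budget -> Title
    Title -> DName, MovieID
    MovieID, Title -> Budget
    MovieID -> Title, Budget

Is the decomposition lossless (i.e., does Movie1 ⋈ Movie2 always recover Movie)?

Common attributes: Movie1 ∩ Movie2 = {Title}.
Closure of {Title}: Title → DName, MovieID applies, adding DName, MovieID; MovieID, Title → Budget applies, adding Budget. So (Title)⁺ = {DName, MovieID, Title, Budget}.
The closure contains neither all of Movie1 = {DName, MovieID, Title, Genre} nor all of Movie2 = {DirID, Title, Budget}, so the common attributes are not a superkey of either fragment. The join is lossy.

No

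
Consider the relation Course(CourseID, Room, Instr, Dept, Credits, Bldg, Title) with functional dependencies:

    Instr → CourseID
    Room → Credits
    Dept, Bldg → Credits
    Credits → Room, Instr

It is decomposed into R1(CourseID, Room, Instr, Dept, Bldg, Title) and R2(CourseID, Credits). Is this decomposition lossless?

No

Common attributes: R1 ∩ R2 = {CourseID}.
No dependency enlarges {CourseID}, so (CourseID)⁺ = {CourseID}.
The closure contains neither all of R1 = {CourseID, Room, Instr, Dept, Bldg, Title} nor all of R2 = {CourseID, Credits}, so the common attributes are not a superkey of either fragment. The join is lossy.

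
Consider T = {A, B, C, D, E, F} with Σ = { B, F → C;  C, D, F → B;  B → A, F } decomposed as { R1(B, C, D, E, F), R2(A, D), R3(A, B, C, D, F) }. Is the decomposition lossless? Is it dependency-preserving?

lossless and dependency-preserving

Lossless test (chase): Rows 1 and 3 agree on B; apply B→A, F and equate their A, F entries. Row 1 is now all distinguished symbols — the join is lossless.
Dependency preservation: every FD's attributes lie within a single fragment, so each can be enforced locally — preserved.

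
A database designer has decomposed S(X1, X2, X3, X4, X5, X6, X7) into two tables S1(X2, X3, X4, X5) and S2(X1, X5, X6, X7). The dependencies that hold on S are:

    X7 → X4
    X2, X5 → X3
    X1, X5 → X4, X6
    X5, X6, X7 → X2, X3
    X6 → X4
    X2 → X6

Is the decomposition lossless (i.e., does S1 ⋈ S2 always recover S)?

Common attributes: S1 ∩ S2 = {X5}.
No dependency enlarges {X5}, so (X5)⁺ = {X5}.
The closure contains neither all of S1 = {X2, X3, X4, X5} nor all of S2 = {X1, X5, X6, X7}, so the common attributes are not a superkey of either fragment. The join is lossy.

No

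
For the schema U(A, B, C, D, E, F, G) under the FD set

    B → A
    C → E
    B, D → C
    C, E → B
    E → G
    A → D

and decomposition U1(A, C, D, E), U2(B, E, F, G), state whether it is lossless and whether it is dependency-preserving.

lossy and not dependency-preserving

Lossless test: (E)⁺ = {E, G}, which is a superkey of neither fragment — lossy.
Dependency preservation: the restricted closure of {B} across the fragments never reaches {A}, so B → A cannot be enforced without a join — not preserved.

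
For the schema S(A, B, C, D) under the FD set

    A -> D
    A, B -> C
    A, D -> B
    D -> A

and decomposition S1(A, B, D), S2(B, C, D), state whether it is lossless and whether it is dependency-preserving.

Lossless test: (B, D)⁺ = {A, B, C, D}, which contains all of one fragment — lossless.
Dependency preservation: A, B → C is not contained in any single fragment, but the restricted closure of its left-hand side across the fragments still reaches the right-hand side; the remaining FDs each lie inside some fragment. All dependencies are preserved.

lossless and dependency-preserving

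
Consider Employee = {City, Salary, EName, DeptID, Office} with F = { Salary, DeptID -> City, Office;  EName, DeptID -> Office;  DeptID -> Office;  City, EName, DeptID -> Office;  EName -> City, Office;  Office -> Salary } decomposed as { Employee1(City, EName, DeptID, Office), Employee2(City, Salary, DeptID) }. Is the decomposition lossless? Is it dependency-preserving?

lossless but not dependency-preserving

Lossless test: (City, DeptID)⁺ = {City, Salary, DeptID, Office}, which contains all of one fragment — lossless.
Dependency preservation: the restricted closure of {Office} across the fragments never reaches {Salary}, so Office → Salary cannot be enforced without a join — not preserved.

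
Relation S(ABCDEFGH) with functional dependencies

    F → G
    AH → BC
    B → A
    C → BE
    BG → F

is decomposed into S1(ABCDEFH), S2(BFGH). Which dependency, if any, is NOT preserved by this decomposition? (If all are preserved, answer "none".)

F → G lies within S2.
AH → BC lies within S1.
B → A lies within S1.
C → BE lies within S1.
BG → F lies within S2.
Every dependency is enforceable on the fragments, so the decomposition is dependency-preserving.

none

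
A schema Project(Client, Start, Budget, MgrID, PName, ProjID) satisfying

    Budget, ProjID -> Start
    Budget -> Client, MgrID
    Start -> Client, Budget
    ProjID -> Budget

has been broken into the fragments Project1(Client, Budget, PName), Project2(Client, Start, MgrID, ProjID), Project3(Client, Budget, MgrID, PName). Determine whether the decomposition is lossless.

No

Chase test. Columns are Client, Start, Budget, MgrID, PName, ProjID; row i has aⱼ where attribute j ∈ Projecti, else bᵢⱼ.
Initial tableau (one row per fragment):
  row 1: a1 b12 a3 b14 a5 b16
  row 2: a1 a2 b23 a4 b25 a6
  row 3: a1 b32 a3 a4 a5 b36
Rows 1 and 3 agree on Budget; apply Budget→Client, MgrID and equate their Client, MgrID entries.
No row becomes fully distinguished — the join is lossy.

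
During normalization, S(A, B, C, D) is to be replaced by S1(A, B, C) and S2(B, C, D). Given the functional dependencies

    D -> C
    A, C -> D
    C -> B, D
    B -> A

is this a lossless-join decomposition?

Common attributes: S1 ∩ S2 = {B, C}.
Closure of {B, C}: C → B, D applies, adding D; B → A applies, adding A. So (B, C)⁺ = {A, B, C, D}.
This closure contains every attribute of S1, so S1 ∩ S2 → S1. The join is lossless.

Yes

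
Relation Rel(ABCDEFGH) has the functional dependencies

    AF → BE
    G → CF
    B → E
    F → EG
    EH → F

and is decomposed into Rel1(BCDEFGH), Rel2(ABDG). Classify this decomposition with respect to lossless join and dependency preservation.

Lossless test: (BDG)⁺ = {BCDEFG}, which is a superkey of neither fragment — lossy.
Dependency preservation: AF → BE is not contained in any single fragment, but the restricted closure of its left-hand side across the fragments still reaches the right-hand side; the remaining FDs each lie inside some fragment. All dependencies are preserved.

lossy but dependency-preserving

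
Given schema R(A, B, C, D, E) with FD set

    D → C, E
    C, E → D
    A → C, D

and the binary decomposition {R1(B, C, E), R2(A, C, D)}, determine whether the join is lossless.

Common attributes: R1 ∩ R2 = {C}.
No dependency enlarges {C}, so (C)⁺ = {C}.
The closure contains neither all of R1 = {B, C, E} nor all of R2 = {A, C, D}, so the common attributes are not a superkey of either fragment. The join is lossy.

No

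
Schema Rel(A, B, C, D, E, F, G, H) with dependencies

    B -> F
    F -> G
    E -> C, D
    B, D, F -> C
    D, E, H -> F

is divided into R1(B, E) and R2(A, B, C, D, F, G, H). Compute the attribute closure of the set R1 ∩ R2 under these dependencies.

R1 ∩ R2 = {B}.
B → F applies, adding F
F → G applies, adding G
Closure: {B, F, G}.

B, F, G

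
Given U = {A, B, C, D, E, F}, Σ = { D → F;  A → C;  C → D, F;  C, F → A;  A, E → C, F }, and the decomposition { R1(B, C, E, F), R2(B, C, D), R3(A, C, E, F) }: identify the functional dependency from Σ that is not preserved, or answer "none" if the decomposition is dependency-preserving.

Check D → F: no single fragment contains all of {D, F}, and the restricted closure of {D} across the fragments never reaches {F}.
A → C is preserved.
C → D, F is preserved.
C, F → A is preserved.
A, E → C, F is preserved.

D → F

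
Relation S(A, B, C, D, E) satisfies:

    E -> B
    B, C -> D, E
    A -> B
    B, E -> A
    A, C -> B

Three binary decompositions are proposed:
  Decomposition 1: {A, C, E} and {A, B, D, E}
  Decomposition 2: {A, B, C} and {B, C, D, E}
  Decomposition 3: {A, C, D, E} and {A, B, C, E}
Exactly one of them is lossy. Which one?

Decomposition 1: common = {A, E}, closure = {A, B, E} → lossy.
Decomposition 2: common = {B, C}, closure = {A, B, C, D, E} → lossless.
Decomposition 3: common = {A, C, E}, closure = {A, B, C, D, E} → lossless.

Decomposition 1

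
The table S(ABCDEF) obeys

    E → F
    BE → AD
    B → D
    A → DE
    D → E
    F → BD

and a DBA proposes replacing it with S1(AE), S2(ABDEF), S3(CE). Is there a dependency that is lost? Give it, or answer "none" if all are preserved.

none

E → F lies within S2.
BE → AD lies within S2.
B → D lies within S2.
A → DE lies within S2.
D → E lies within S2.
F → BD lies within S2.
Every dependency is enforceable on the fragments, so the decomposition is dependency-preserving.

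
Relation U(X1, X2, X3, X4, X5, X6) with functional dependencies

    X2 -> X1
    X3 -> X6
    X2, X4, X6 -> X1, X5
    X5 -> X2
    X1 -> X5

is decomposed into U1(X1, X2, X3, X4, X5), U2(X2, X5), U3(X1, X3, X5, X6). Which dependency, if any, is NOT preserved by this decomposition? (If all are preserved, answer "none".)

X2 → X1 lies within U1.
X3 → X6 lies within U3.
X2, X4, X6 → X1, X5: restricted closure across fragments reaches X1, X5.
X5 → X2 lies within U1.
X1 → X5 lies within U1.
Every dependency is enforceable on the fragments, so the decomposition is dependency-preserving.

none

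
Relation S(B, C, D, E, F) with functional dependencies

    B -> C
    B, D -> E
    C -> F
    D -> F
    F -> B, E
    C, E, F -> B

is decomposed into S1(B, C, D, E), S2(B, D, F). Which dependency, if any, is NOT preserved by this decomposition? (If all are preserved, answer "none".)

B → C lies within S1.
B, D → E lies within S1.
C → F: restricted closure across fragments reaches F.
D → F lies within S2.
F → B, E: restricted closure across fragments reaches B, E.
C, E, F → B: restricted closure across fragments reaches B.
Every dependency is enforceable on the fragments, so the decomposition is dependency-preserving.

none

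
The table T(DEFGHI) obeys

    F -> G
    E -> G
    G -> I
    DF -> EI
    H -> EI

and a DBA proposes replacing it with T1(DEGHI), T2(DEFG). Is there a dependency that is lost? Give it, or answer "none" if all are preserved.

F → G lies within T2.
E → G lies within T1.
G → I lies within T1.
DF → EI: restricted closure across fragments reaches EI.
H → EI lies within T1.
Every dependency is enforceable on the fragments, so the decomposition is dependency-preserving.

none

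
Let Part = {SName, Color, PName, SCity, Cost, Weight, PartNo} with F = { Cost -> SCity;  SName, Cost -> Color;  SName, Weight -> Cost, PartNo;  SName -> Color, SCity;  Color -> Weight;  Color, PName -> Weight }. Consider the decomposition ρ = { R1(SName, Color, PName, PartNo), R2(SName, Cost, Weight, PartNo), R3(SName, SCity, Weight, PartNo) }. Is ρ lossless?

Chase test. Columns are SName, Color, PName, SCity, Cost, Weight, PartNo; row i has aⱼ where attribute j ∈ Ri, else bᵢⱼ.
Initial tableau (one row per fragment):
  row 1: a1 a2 a3 b14 b15 b16 a7
  row 2: a1 b22 b23 b24 a5 a6 a7
  row 3: a1 b32 b33 a4 b35 a6 a7
Rows 2 and 3 agree on SName, Weight; apply SName, Weight→Cost, PartNo and equate their Cost, PartNo entries.
Rows 1 and 2 agree on SName; apply SName→Color, SCity and equate their Color, SCity entries.
Rows 1 and 3 agree on SName; apply SName→Color, SCity and equate their Color, SCity entries.
Rows 1 and 2 agree on Color; apply Color→Weight and equate their Weight entries.
Rows 1 and 2 agree on SName, Weight; apply SName, Weight→Cost, PartNo and equate their Cost, PartNo entries.
Row 1 is now all distinguished symbols — the join is lossless.

Yes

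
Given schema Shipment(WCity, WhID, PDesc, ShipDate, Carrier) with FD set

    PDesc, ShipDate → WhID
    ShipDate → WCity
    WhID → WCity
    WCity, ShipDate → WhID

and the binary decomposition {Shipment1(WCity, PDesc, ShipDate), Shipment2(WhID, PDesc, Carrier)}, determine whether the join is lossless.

No

Common attributes: Shipment1 ∩ Shipment2 = {PDesc}.
No dependency enlarges {PDesc}, so (PDesc)⁺ = {PDesc}.
The closure contains neither all of Shipment1 = {WCity, PDesc, ShipDate} nor all of Shipment2 = {WhID, PDesc, Carrier}, so the common attributes are not a superkey of either fragment. The join is lossy.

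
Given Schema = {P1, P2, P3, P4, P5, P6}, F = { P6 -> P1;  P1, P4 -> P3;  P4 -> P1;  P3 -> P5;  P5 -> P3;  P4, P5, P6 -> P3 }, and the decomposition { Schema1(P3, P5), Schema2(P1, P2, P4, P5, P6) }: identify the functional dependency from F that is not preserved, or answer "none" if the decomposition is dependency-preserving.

P6 → P1 lies within Schema2.
P1, P4 → P3: restricted closure across fragments reaches P3.
P4 → P1 lies within Schema2.
P3 → P5 lies within Schema1.
P5 → P3 lies within Schema1.
P4, P5, P6 → P3: restricted closure across fragments reaches P3.
Every dependency is enforceable on the fragments, so the decomposition is dependency-preserving.

none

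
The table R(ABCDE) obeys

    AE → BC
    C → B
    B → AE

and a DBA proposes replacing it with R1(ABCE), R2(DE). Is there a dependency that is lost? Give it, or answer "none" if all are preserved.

AE → BC lies within R1.
C → B lies within R1.
B → AE lies within R1.
Every dependency is enforceable on the fragments, so the decomposition is dependency-preserving.

none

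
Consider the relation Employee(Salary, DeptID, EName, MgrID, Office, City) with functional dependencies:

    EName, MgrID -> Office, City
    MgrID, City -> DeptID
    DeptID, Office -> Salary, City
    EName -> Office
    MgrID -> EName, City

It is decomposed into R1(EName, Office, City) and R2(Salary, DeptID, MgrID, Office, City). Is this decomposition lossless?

No

Common attributes: R1 ∩ R2 = {Office, City}.
No dependency enlarges {Office, City}, so (Office, City)⁺ = {Office, City}.
The closure contains neither all of R1 = {EName, Office, City} nor all of R2 = {Salary, DeptID, MgrID, Office, City}, so the common attributes are not a superkey of either fragment. The join is lossy.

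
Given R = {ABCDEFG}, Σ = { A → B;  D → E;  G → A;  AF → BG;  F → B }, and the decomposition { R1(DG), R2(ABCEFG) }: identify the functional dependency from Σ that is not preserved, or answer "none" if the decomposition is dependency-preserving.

Check D → E: no single fragment contains all of {DE}, and the restricted closure of {D} across the fragments never reaches {E}.
A → B is preserved.
G → A is preserved.
AF → BG is preserved.
F → B is preserved.

D → E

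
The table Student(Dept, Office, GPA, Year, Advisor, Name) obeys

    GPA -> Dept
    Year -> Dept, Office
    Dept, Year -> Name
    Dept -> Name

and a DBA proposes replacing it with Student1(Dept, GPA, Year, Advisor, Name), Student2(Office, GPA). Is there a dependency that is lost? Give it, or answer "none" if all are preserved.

Check Year → Dept, Office: no single fragment contains all of {Dept, Office, Year}, and the restricted closure of {Year} across the fragments never reaches {Dept, Office}.
GPA → Dept is preserved.
Dept, Year → Name is preserved.
Dept → Name is preserved.

Year -> Dept, Office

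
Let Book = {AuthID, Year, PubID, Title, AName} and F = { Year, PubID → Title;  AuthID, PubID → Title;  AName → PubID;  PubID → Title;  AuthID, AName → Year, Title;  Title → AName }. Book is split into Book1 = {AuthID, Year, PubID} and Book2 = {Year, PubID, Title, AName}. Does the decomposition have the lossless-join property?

Common attributes: Book1 ∩ Book2 = {Year, PubID}.
Closure of {Year, PubID}: Year, PubID → Title applies, adding Title; Title → AName applies, adding AName. So (Year, PubID)⁺ = {Year, PubID, Title, AName}.
This closure contains every attribute of Book2, so Book1 ∩ Book2 → Book2. The join is lossless.

Yes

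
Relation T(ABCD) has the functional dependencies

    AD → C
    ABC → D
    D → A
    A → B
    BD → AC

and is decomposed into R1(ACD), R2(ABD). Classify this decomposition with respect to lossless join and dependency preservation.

lossless and dependency-preserving

Lossless test: (AD)⁺ = {ABCD}, which contains all of one fragment — lossless.
Dependency preservation: ABC → D; BD → AC are not contained in any single fragment, but the restricted closure of each left-hand side across the fragments still reaches the right-hand side; the remaining FDs each lie inside some fragment. All dependencies are preserved.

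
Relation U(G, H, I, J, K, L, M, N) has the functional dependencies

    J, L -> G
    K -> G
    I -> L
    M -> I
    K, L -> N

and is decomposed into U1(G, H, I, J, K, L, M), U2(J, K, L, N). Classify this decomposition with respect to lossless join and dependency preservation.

lossless and dependency-preserving

Lossless test: (J, K, L)⁺ = {G, J, K, L, N}, which contains all of one fragment — lossless.
Dependency preservation: every FD's attributes lie within a single fragment, so each can be enforced locally — preserved.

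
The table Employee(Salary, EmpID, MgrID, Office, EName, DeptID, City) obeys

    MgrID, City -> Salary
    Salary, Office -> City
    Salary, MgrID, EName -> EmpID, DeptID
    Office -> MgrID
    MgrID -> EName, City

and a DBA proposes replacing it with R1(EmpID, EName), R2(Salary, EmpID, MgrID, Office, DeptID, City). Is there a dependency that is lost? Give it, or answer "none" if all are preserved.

MgrID -> EName, City

Check MgrID → EName, City: no single fragment contains all of {MgrID, EName, City}, and the restricted closure of {MgrID} across the fragments never reaches {EName, City}.
MgrID, City → Salary is preserved.
Salary, Office → City is preserved.
Salary, MgrID, EName → EmpID, DeptID is preserved.
Office → MgrID is preserved.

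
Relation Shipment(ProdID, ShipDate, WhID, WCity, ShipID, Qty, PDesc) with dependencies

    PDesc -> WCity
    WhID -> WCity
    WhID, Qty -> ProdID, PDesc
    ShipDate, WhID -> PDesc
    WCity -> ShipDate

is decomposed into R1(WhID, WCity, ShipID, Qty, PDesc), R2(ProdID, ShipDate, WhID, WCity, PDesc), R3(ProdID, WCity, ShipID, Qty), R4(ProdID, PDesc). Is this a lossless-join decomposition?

No

Chase test. Columns are ProdID, ShipDate, WhID, WCity, ShipID, Qty, PDesc; row i has aⱼ where attribute j ∈ Ri, else bᵢⱼ.
Initial tableau (one row per fragment):
  row 1: b11 b12 a3 a4 a5 a6 a7
  row 2: a1 a2 a3 a4 b25 b26 a7
  row 3: a1 b32 b33 a4 a5 a6 b37
  row 4: a1 b42 b43 b44 b45 b46 a7
Rows 1 and 4 agree on PDesc; apply PDesc→WCity and equate their WCity entries.
Rows 1 and 2 agree on WCity; apply WCity→ShipDate and equate their ShipDate entries.
Rows 1 and 3 agree on WCity; apply WCity→ShipDate and equate their ShipDate entries.
Rows 1 and 4 agree on WCity; apply WCity→ShipDate and equate their ShipDate entries.
No row becomes fully distinguished — the join is lossy.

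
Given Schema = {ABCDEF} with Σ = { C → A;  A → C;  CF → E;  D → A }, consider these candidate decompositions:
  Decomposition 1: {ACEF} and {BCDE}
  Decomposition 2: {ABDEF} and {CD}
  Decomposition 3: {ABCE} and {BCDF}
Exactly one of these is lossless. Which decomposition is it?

Decomposition 2

Decomposition 1: common = {CE}, closure = {ACE} → lossy.
Decomposition 2: common = {D}, closure = {ACD} → lossless.
Decomposition 3: common = {BC}, closure = {ABC} → lossy.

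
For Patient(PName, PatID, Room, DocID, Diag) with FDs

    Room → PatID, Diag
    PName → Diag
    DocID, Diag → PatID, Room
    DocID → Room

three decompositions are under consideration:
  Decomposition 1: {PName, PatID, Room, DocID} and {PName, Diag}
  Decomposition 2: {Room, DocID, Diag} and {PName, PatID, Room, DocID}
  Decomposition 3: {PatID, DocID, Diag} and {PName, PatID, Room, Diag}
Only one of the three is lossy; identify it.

Decomposition 3

Decomposition 1: common = {PName}, closure = {PName, Diag} → lossless.
Decomposition 2: common = {Room, DocID}, closure = {PatID, Room, DocID, Diag} → lossless.
Decomposition 3: common = {PatID, Diag}, closure = {PatID, Diag} → lossy.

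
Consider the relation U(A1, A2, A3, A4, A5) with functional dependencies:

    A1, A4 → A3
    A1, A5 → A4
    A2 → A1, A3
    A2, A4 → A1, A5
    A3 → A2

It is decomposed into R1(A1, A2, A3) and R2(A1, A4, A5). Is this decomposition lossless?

Common attributes: R1 ∩ R2 = {A1}.
No dependency enlarges {A1}, so (A1)⁺ = {A1}.
The closure contains neither all of R1 = {A1, A2, A3} nor all of R2 = {A1, A4, A5}, so the common attributes are not a superkey of either fragment. The join is lossy.

No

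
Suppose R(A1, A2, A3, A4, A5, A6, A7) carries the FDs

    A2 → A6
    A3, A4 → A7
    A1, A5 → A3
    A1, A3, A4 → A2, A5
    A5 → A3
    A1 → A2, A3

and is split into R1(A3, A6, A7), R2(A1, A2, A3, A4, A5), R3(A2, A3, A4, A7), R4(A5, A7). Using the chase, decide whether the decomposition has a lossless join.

No

Chase test. Columns are A1, A2, A3, A4, A5, A6, A7; row i has aⱼ where attribute j ∈ Ri, else bᵢⱼ.
Initial tableau (one row per fragment):
  row 1: b11 b12 a3 b14 b15 a6 a7
  row 2: a1 a2 a3 a4 a5 b26 b27
  row 3: b31 a2 a3 a4 b35 b36 a7
  row 4: b41 b42 b43 b44 a5 b46 a7
Rows 2 and 3 agree on A2; apply A2→A6 and equate their A6 entries.
Rows 2 and 3 agree on A3, A4; apply A3, A4→A7 and equate their A7 entries.
Rows 2 and 4 agree on A5; apply A5→A3 and equate their A3 entries.
No row becomes fully distinguished — the join is lossy.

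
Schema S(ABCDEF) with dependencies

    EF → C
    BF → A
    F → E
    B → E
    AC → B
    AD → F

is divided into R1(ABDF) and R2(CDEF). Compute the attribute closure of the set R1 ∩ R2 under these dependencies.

R1 ∩ R2 = {DF}.
F → E applies, adding E
EF → C applies, adding C
Closure: {CDEF}.

CDEF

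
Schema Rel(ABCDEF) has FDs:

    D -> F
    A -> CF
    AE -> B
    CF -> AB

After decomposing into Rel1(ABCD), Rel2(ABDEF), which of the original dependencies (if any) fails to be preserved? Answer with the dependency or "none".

Check CF → AB: no single fragment contains all of {ABCF}, and the restricted closure of {CF} across the fragments never reaches {AB}.
D → F is preserved.
A → CF is preserved.
AE → B is preserved.

CF -> AB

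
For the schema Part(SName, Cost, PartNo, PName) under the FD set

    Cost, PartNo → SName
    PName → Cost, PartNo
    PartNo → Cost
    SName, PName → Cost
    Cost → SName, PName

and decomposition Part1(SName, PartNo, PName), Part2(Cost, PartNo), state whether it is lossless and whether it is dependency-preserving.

lossless and dependency-preserving

Lossless test: (PartNo)⁺ = {SName, Cost, PartNo, PName}, which contains all of one fragment — lossless.
Dependency preservation: Cost, PartNo → SName; PName → Cost, PartNo; SName, PName → Cost; Cost → SName, PName are not contained in any single fragment, but the restricted closure of each left-hand side across the fragments still reaches the right-hand side; the remaining FDs each lie inside some fragment. All dependencies are preserved.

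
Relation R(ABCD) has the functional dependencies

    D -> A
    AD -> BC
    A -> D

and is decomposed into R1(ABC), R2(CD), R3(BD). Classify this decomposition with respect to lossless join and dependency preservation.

Lossless test (chase): Rows 2 and 3 agree on D; apply D→A and equate their A entries. Rows 2 and 3 agree on AD; apply AD→BC and equate their BC entries. No row becomes fully distinguished — the join is lossy.
Dependency preservation: the restricted closure of {D} across the fragments never reaches {A}, so D → A cannot be enforced without a join — not preserved.

lossy and not dependency-preserving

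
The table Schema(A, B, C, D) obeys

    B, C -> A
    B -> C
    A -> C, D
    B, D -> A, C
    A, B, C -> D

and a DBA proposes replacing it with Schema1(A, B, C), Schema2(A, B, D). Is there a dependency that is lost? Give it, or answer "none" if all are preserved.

none

B, C → A lies within Schema1.
B → C lies within Schema1.
A → C, D: restricted closure across fragments reaches C, D.
B, D → A, C: restricted closure across fragments reaches A, C.
A, B, C → D: restricted closure across fragments reaches D.
Every dependency is enforceable on the fragments, so the decomposition is dependency-preserving.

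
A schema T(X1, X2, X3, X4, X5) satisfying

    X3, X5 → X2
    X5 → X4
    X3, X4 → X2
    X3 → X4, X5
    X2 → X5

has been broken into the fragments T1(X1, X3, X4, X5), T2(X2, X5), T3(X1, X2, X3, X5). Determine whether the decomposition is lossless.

Chase test. Columns are X1, X2, X3, X4, X5; row i has aⱼ where attribute j ∈ Ti, else bᵢⱼ.
Initial tableau (one row per fragment):
  row 1: a1 b12 a3 a4 a5
  row 2: b21 a2 b23 b24 a5
  row 3: a1 a2 a3 b34 a5
Rows 1 and 3 agree on X3, X5; apply X3, X5→X2 and equate their X2 entries.
Rows 1 and 2 agree on X5; apply X5→X4 and equate their X4 entries.
Rows 1 and 3 agree on X5; apply X5→X4 and equate their X4 entries.
Row 1 is now all distinguished symbols — the join is lossless.

Yes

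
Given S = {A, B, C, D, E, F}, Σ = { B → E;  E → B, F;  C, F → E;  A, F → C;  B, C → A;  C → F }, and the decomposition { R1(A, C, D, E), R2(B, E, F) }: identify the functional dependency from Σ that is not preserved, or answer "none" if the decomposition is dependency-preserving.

Check A, F → C: no single fragment contains all of {A, C, F}, and the restricted closure of {A, F} across the fragments never reaches {C}.
B → E is preserved.
E → B, F is preserved.
C, F → E is preserved.
B, C → A is preserved.
C → F is preserved.

A, F → C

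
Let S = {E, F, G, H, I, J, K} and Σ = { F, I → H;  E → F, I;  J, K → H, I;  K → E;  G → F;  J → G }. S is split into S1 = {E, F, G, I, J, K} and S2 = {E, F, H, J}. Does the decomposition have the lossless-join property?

Common attributes: S1 ∩ S2 = {E, F, J}.
Closure of {E, F, J}: E → F, I applies, adding I; J → G applies, adding G; F, I → H applies, adding H. So (E, F, J)⁺ = {E, F, G, H, I, J}.
This closure contains every attribute of S2, so S1 ∩ S2 → S2. The join is lossless.

Yes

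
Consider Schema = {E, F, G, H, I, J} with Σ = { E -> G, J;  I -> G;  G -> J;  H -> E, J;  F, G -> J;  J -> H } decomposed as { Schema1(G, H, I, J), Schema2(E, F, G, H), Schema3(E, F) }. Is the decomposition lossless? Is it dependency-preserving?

lossy but dependency-preserving

Lossless test (chase): Rows 2 and 3 agree on E; apply E→G, J and equate their G, J entries. Rows 1 and 2 agree on G; apply G→J and equate their J entries. Rows 1 and 2 agree on H; apply H→E, J and equate their E, J entries. Rows 1 and 3 agree on J; apply J→H and equate their H entries. No row becomes fully distinguished — the join is lossy.
Dependency preservation: E → G, J; H → E, J; F, G → J are not contained in any single fragment, but the restricted closure of each left-hand side across the fragments still reaches the right-hand side; the remaining FDs each lie inside some fragment. All dependencies are preserved.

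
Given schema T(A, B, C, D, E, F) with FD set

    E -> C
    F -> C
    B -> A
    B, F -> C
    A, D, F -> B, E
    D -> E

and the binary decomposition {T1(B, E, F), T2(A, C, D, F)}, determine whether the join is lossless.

Common attributes: T1 ∩ T2 = {F}.
Closure of {F}: F → C applies, adding C. So (F)⁺ = {C, F}.
The closure contains neither all of T1 = {B, E, F} nor all of T2 = {A, C, D, F}, so the common attributes are not a superkey of either fragment. The join is lossy.

No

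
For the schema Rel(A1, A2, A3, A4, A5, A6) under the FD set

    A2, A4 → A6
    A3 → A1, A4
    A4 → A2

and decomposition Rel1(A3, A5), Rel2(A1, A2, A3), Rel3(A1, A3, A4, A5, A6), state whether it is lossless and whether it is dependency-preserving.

lossless but not dependency-preserving

Lossless test (chase): Rows 1 and 2 agree on A3; apply A3→A1, A4 and equate their A1, A4 entries. Rows 1 and 3 agree on A3; apply A3→A1, A4 and equate their A1, A4 entries. Rows 1 and 2 agree on A4; apply A4→A2 and equate their A2 entries. Rows 1 and 3 agree on A4; apply A4→A2 and equate their A2 entries. Rows 1 and 2 agree on A2, A4; apply A2, A4→A6 and equate their A6 entries. Rows 1 and 3 agree on A2, A4; apply A2, A4→A6 and equate their A6 entries. Row 1 is now all distinguished symbols — the join is lossless.
Dependency preservation: the restricted closure of {A4} across the fragments never reaches {A2}, so A4 → A2 cannot be enforced without a join — not preserved.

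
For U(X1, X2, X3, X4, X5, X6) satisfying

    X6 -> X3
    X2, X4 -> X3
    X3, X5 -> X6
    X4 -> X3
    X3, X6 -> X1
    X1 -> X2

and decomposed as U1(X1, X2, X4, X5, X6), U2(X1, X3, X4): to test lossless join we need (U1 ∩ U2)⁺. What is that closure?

X1, X2, X3, X4

U1 ∩ U2 = {X1, X4}.
X4 → X3 applies, adding X3
X1 → X2 applies, adding X2
Closure: {X1, X2, X3, X4}.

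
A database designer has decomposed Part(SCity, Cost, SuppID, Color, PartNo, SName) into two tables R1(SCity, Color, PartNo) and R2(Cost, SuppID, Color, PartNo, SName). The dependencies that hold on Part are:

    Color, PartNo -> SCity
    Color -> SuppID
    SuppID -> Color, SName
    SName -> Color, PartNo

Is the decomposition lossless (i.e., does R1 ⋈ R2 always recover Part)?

Common attributes: R1 ∩ R2 = {Color, PartNo}.
Closure of {Color, PartNo}: Color, PartNo → SCity applies, adding SCity; Color → SuppID applies, adding SuppID; SuppID → Color, SName applies, adding SName. So (Color, PartNo)⁺ = {SCity, SuppID, Color, PartNo, SName}.
This closure contains every attribute of R1, so R1 ∩ R2 → R1. The join is lossless.

Yes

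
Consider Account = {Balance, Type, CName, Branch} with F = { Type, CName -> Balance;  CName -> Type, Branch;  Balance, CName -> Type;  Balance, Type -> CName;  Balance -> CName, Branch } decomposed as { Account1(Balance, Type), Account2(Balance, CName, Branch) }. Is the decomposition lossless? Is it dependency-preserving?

lossless and dependency-preserving

Lossless test: (Balance)⁺ = {Balance, Type, CName, Branch}, which contains all of one fragment — lossless.
Dependency preservation: Type, CName → Balance; CName → Type, Branch; Balance, CName → Type; Balance, Type → CName are not contained in any single fragment, but the restricted closure of each left-hand side across the fragments still reaches the right-hand side; the remaining FDs each lie inside some fragment. All dependencies are preserved.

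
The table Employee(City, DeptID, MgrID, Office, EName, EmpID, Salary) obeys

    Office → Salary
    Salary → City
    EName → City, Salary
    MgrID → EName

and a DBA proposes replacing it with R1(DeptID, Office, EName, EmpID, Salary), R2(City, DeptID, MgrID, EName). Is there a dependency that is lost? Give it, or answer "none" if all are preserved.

Check Salary → City: no single fragment contains all of {City, Salary}, and the restricted closure of {Salary} across the fragments never reaches {City}.
Office → Salary is preserved.
EName → City, Salary is preserved.
MgrID → EName is preserved.

Salary → City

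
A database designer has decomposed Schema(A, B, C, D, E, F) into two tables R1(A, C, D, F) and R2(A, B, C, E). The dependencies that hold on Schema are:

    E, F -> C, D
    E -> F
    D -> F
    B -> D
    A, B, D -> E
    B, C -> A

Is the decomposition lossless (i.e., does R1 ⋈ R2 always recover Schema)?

No

Common attributes: R1 ∩ R2 = {A, C}.
No dependency enlarges {A, C}, so (A, C)⁺ = {A, C}.
The closure contains neither all of R1 = {A, C, D, F} nor all of R2 = {A, B, C, E}, so the common attributes are not a superkey of either fragment. The join is lossy.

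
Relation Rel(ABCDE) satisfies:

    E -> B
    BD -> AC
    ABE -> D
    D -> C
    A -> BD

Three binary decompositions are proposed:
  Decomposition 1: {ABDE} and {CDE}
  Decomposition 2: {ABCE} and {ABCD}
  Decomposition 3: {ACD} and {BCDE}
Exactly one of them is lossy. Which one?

Decomposition 1: common = {DE}, closure = {ABCDE} → lossless.
Decomposition 2: common = {ABC}, closure = {ABCD} → lossless.
Decomposition 3: common = {CD}, closure = {CD} → lossy.

Decomposition 3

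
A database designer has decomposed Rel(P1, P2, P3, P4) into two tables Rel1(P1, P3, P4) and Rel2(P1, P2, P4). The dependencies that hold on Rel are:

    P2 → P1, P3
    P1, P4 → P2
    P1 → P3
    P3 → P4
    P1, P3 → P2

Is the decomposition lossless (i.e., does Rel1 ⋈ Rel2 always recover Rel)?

Yes

Common attributes: Rel1 ∩ Rel2 = {P1, P4}.
Closure of {P1, P4}: P1, P4 → P2 applies, adding P2; P1 → P3 applies, adding P3. So (P1, P4)⁺ = {P1, P2, P3, P4}.
This closure contains every attribute of Rel1, so Rel1 ∩ Rel2 → Rel1. The join is lossless.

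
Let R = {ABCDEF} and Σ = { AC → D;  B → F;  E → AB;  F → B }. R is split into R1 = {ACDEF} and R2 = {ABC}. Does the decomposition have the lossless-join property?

Common attributes: R1 ∩ R2 = {AC}.
Closure of {AC}: AC → D applies, adding D. So (AC)⁺ = {ACD}.
The closure contains neither all of R1 = {ACDEF} nor all of R2 = {ABC}, so the common attributes are not a superkey of either fragment. The join is lossy.

No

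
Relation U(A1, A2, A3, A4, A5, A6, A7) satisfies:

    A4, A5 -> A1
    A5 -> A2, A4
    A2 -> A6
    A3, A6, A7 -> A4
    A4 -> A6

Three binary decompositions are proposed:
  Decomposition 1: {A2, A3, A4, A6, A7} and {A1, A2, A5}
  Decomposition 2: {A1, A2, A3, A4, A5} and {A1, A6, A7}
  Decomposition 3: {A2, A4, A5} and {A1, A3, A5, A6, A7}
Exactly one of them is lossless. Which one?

Decomposition 1: common = {A2}, closure = {A2, A6} → lossy.
Decomposition 2: common = {A1}, closure = {A1} → lossy.
Decomposition 3: common = {A5}, closure = {A1, A2, A4, A5, A6} → lossless.

Decomposition 3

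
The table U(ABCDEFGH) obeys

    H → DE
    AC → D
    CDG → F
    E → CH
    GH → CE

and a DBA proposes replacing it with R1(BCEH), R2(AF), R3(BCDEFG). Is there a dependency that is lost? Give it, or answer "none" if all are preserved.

AC → D

Check AC → D: no single fragment contains all of {ACD}, and the restricted closure of {AC} across the fragments never reaches {D}.
H → DE is preserved.
CDG → F is preserved.
E → CH is preserved.
GH → CE is preserved.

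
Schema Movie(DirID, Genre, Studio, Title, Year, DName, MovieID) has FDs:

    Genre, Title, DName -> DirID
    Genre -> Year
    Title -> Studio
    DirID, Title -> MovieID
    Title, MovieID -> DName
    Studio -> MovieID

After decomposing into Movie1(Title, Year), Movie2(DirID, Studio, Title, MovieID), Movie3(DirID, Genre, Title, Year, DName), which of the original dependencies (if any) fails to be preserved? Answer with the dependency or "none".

Genre, Title, DName → DirID lies within Movie3.
Genre → Year lies within Movie3.
Title → Studio lies within Movie2.
DirID, Title → MovieID lies within Movie2.
Title, MovieID → DName: restricted closure across fragments reaches DName.
Studio → MovieID lies within Movie2.
Every dependency is enforceable on the fragments, so the decomposition is dependency-preserving.

none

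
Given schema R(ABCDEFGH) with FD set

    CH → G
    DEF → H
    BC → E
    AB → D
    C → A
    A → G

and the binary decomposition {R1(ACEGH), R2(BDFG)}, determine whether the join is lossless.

Common attributes: R1 ∩ R2 = {G}.
No dependency enlarges {G}, so (G)⁺ = {G}.
The closure contains neither all of R1 = {ACEGH} nor all of R2 = {BDFG}, so the common attributes are not a superkey of either fragment. The join is lossy.

No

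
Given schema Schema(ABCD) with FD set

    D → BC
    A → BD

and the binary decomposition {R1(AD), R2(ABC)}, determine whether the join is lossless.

Yes

Common attributes: R1 ∩ R2 = {A}.
Closure of {A}: A → BD applies, adding BD; D → BC applies, adding C. So (A)⁺ = {ABCD}.
This closure contains every attribute of R1, so R1 ∩ R2 → R1. The join is lossless.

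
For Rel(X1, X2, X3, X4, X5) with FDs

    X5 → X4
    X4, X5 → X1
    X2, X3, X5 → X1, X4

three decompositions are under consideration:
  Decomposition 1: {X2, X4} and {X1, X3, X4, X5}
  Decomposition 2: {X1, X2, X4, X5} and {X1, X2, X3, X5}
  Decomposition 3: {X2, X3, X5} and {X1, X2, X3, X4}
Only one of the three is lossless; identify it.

Decomposition 1: common = {X4}, closure = {X4} → lossy.
Decomposition 2: common = {X1, X2, X5}, closure = {X1, X2, X4, X5} → lossless.
Decomposition 3: common = {X2, X3}, closure = {X2, X3} → lossy.

Decomposition 2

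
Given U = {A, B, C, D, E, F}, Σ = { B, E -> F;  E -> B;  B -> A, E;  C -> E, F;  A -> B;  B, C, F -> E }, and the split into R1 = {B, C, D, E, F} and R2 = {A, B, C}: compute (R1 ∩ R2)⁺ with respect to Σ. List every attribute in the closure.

A, B, C, E, F

R1 ∩ R2 = {B, C}.
B → A, E applies, adding A, E
C → E, F applies, adding F
Closure: {A, B, C, E, F}.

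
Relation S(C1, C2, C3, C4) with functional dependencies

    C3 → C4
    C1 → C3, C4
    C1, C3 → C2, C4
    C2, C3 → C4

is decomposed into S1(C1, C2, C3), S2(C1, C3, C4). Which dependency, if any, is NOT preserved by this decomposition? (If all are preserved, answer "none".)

C3 → C4 lies within S2.
C1 → C3, C4 lies within S2.
C1, C3 → C2, C4: restricted closure across fragments reaches C2, C4.
C2, C3 → C4: restricted closure across fragments reaches C4.
Every dependency is enforceable on the fragments, so the decomposition is dependency-preserving.

none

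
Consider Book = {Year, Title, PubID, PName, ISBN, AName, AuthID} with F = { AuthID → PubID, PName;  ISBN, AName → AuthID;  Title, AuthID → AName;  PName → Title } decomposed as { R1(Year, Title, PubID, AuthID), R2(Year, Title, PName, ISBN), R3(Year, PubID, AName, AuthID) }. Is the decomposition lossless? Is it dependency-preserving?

lossy and not dependency-preserving

Lossless test (chase): Rows 1 and 3 agree on AuthID; apply AuthID→PubID, PName and equate their PubID, PName entries. Rows 1 and 3 agree on PName; apply PName→Title and equate their Title entries. Rows 1 and 3 agree on Title, AuthID; apply Title, AuthID→AName and equate their AName entries. No row becomes fully distinguished — the join is lossy.
Dependency preservation: the restricted closure of {AuthID} across the fragments never reaches {PubID, PName}, so AuthID → PubID, PName cannot be enforced without a join — not preserved.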